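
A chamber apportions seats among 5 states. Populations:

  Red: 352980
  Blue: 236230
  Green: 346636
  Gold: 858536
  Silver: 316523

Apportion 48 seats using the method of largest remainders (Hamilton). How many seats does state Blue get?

Standard divisor: 2110905 ÷ 48 ≈ 43977.188.
Standard quotas: Red 8.0264, Blue 5.3716, Green 7.8822, Gold 19.5223, Silver 7.1974.
Lower quotas: Red 8, Blue 5, Green 7, Gold 19, Silver 7 (sum 46, leaving 2 seats).
Remainders in descending order: Green 0.8822, Gold 0.5223, Blue 0.3716, Silver 0.1974, Red 0.0264.
The surplus seats go to Green, Gold.
Blue receives 5.

5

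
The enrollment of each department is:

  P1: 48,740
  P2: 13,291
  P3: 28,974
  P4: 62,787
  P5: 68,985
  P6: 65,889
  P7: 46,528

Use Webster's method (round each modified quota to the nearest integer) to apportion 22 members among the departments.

P1 3, P2 1, P3 2, P4 4, P5 5, P6 4, P7 3

Standard divisor 335194/22 ≈ 15236.091; standard quotas: P1 3.199, P2 0.872, P3 1.902, P4 4.121, P5 4.528, P6 4.325, P7 3.054.
Rounding to the nearest integer gives P1 3, P2 1, P3 2, P4 4, P5 5, P6 4, P7 3 — total 22, matching the house size, so no adjustment is needed.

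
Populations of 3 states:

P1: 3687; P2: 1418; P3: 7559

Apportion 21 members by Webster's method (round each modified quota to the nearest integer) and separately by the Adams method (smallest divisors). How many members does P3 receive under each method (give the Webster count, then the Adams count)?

Webster: P1 6, P2 2, P3 13.
Adams: P1 6, P2 3, P3 12.
P3 gets 13 under Webster and 12 under Adams.

13 and 12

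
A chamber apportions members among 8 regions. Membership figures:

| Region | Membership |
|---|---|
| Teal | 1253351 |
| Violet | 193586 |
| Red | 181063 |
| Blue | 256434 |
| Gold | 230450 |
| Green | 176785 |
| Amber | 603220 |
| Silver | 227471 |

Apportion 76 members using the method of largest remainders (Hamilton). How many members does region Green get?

The standard divisor is 3122360/76 ≈ 41083.684.
Standard quotas: Teal 30.5073, Violet 4.7120, Red 4.4072, Blue 6.2417, Gold 5.6093, Green 4.3030, Amber 14.6827, Silver 5.5368.
Lower quotas: Teal 30, Violet 4, Red 4, Blue 6, Gold 5, Green 4, Amber 14, Silver 5 (sum 72, leaving 4 seats).
Remainders in descending order: Violet 0.7120, Amber 0.6827, Gold 0.6093, Silver 0.5368, Teal 0.5073, Red 0.4072, Green 0.3030, Blue 0.2417.
The surplus seats go to Violet, Amber, Gold, Silver.
Green receives 4.

4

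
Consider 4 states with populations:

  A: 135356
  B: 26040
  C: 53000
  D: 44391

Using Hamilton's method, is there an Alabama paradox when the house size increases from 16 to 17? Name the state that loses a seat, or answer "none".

At 16 seats: A 8, B 2, C 3, D 3.
At 17 seats: A 9, B 2, C 3, D 3.
No state's allocation decreased.

none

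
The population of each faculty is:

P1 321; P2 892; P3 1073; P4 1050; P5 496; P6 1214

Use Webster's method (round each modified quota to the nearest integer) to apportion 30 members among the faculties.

Standard divisor 5046/30 ≈ 168.2; standard quotas: P1 1.908, P2 5.303, P3 6.379, P4 6.243, P5 2.949, P6 7.218.
Rounding to the nearest integer gives 2, 5, 6, 6, 3, 7 = 29 seats, so the divisor must be adjusted.
With modified divisor 164: modified quotas P1 1.957, P2 5.439, P3 6.543, P4 6.402, P5 3.024, P6 7.402.
Rounding to the nearest integer: P1 2, P2 5, P3 7, P4 6, P5 3, P6 7 (total 30).

P1 2, P2 5, P3 7, P4 6, P5 3, P6 7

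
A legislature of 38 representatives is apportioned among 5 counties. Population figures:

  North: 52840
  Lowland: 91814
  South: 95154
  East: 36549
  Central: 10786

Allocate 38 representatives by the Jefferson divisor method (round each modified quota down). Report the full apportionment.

Standard divisor 287143/38 ≈ 7556.395; standard quotas: North 6.993, Lowland 12.151, South 12.593, East 4.837, Central 1.427.
Rounding down gives 6, 12, 12, 4, 1 = 35 seats, so the divisor must be adjusted.
With modified divisor 7200: modified quotas North 7.339, Lowland 12.752, South 13.216, East 5.076, Central 1.498.
Rounding down: North 7, Lowland 12, South 13, East 5, Central 1 (total 38).

North 7; Lowland 12; South 13; East 5; Central 1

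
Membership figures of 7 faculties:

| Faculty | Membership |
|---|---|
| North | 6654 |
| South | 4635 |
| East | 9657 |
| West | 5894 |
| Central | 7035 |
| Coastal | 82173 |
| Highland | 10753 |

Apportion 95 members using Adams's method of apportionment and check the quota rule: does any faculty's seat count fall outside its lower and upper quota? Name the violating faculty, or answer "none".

Standard quotas: North 4.985, South 3.473, East 7.235, West 4.416, Central 5.271, Coastal 61.564, Highland 8.056.
Adams allocation: North 5, South 4, East 7, West 5, Central 6, Coastal 60, Highland 8.
Coastal has quota 61.564 (lower 61, upper 62) but receives 60 — outside the quota interval.

Coastal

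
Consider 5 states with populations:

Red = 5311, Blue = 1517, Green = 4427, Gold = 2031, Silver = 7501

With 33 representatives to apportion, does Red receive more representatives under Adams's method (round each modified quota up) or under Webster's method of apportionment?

Webster

Adams: Red 8, Blue 3, Green 7, Gold 3, Silver 12.
Webster: Red 9, Blue 2, Green 7, Gold 3, Silver 12.
Red gets 8 under Adams and 9 under Webster.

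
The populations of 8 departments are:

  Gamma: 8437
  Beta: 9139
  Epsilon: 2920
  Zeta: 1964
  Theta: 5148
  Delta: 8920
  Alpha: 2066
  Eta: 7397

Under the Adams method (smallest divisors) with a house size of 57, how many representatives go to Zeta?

3

Standard divisor 45991/57 ≈ 806.86; standard quotas: Gamma 10.457, Beta 11.327, Epsilon 3.619, Zeta 2.434, Theta 6.380, Delta 11.055, Alpha 2.561, Eta 9.168.
Rounding up gives 11, 12, 4, 3, 7, 12, 3, 10 = 62 seats, so the divisor must be adjusted.
With modified divisor 880: modified quotas Gamma 9.588, Beta 10.385, Epsilon 3.318, Zeta 2.232, Theta 5.850, Delta 10.136, Alpha 2.348, Eta 8.406.
Rounding up: Gamma 10, Beta 11, Epsilon 4, Zeta 3, Theta 6, Delta 11, Alpha 3, Eta 9 (total 57).
Zeta receives 3.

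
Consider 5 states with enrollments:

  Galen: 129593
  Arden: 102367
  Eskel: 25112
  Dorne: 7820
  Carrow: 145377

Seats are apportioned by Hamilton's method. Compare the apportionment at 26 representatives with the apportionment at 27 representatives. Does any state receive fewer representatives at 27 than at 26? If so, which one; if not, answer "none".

At 26 seats: Galen 8, Arden 6, Eskel 2, Dorne 1, Carrow 9.
At 27 seats: Galen 8, Arden 7, Eskel 2, Dorne 0, Carrow 10.
Dorne drops from 1 to 0.

Dorne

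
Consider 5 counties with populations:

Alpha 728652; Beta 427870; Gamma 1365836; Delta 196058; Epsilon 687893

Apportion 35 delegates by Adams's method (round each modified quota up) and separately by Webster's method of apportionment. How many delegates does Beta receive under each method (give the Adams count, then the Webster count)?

Adams: Alpha 7, Beta 5, Gamma 14, Delta 2, Epsilon 7.
Webster: Alpha 8, Beta 4, Gamma 14, Delta 2, Epsilon 7.
Beta gets 5 under Adams and 4 under Webster.

5 and 4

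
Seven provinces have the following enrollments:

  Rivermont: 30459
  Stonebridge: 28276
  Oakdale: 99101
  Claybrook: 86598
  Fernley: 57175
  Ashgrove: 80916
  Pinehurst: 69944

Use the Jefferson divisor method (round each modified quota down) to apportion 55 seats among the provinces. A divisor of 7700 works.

Rivermont 3; Stonebridge 3; Oakdale 12; Claybrook 11; Fernley 7; Ashgrove 10; Pinehurst 9

With modified divisor 7700: modified quotas Rivermont 3.956, Stonebridge 3.672, Oakdale 12.870, Claybrook 11.246, Fernley 7.425, Ashgrove 10.509, Pinehurst 9.084.
Rounding down: Rivermont 3, Stonebridge 3, Oakdale 12, Claybrook 11, Fernley 7, Ashgrove 10, Pinehurst 9 (total 55).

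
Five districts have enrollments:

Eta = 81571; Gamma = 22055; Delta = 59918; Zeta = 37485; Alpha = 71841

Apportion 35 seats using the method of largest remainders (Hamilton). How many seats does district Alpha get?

9

The standard divisor is 272870/35 ≈ 7796.286.
Standard quotas: Eta 10.4628, Gamma 2.8289, Delta 7.6855, Zeta 4.8081, Alpha 9.2148.
Lower quotas: Eta 10, Gamma 2, Delta 7, Zeta 4, Alpha 9 (sum 32, leaving 3 seats).
Remainders in descending order: Gamma 0.8289, Zeta 0.8081, Delta 0.6855, Eta 0.4628, Alpha 0.2148.
The surplus seats go to Gamma, Zeta, Delta.
Alpha receives 9.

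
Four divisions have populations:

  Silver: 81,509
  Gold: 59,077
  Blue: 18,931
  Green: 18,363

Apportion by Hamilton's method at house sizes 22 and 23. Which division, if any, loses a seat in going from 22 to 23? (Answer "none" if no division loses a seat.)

Blue

At 22 seats: Silver 10, Gold 7, Blue 3, Green 2.
At 23 seats: Silver 11, Gold 8, Blue 2, Green 2.
Blue drops from 3 to 2.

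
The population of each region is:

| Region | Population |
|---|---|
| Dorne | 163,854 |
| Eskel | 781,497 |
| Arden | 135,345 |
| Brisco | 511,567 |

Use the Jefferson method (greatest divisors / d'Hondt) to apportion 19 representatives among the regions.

Standard divisor 1592263/19 ≈ 83803.316; standard quotas: Dorne 1.955, Eskel 9.325, Arden 1.615, Brisco 6.104.
Rounding down gives 1, 9, 1, 6 = 17 seats, so the divisor must be adjusted.
With modified divisor 75600: modified quotas Dorne 2.167, Eskel 10.337, Arden 1.790, Brisco 6.767.
Rounding down: Dorne 2, Eskel 10, Arden 1, Brisco 6 (total 19).

Dorne: 2; Eskel: 10; Arden: 1; Brisco: 6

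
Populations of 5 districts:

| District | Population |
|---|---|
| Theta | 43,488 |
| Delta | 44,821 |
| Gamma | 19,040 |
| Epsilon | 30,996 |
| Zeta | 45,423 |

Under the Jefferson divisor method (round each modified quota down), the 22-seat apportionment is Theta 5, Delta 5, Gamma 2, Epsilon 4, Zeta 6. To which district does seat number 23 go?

Delta

Priority for the next seat is population ÷ (current seats + 1).
Priorities: Theta 7248.000, Delta 7470.167, Gamma 6346.667, Epsilon 6199.200, Zeta 6489.000.
Highest priority: Delta.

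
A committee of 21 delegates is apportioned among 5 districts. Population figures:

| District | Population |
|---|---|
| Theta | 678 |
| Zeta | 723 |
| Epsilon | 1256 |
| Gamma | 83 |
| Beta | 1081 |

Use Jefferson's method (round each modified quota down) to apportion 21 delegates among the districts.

Standard divisor 3821/21 ≈ 181.952; standard quotas: Theta 3.726, Zeta 3.974, Epsilon 6.903, Gamma 0.456, Beta 5.941.
Rounding down gives 3, 3, 6, 0, 5 = 17 seats, so the divisor must be adjusted.
With modified divisor 160: modified quotas Theta 4.237, Zeta 4.519, Epsilon 7.850, Gamma 0.519, Beta 6.756.
Rounding down: Theta 4, Zeta 4, Epsilon 7, Gamma 0, Beta 6 (total 21).

Theta=4; Zeta=4; Epsilon=7; Gamma=0; Beta=6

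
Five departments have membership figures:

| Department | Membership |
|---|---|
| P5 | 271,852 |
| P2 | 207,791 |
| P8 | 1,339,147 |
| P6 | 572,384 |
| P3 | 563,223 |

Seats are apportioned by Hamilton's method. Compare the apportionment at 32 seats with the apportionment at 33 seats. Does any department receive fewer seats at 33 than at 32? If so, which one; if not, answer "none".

none

At 32 seats: P5 3, P2 2, P8 15, P6 6, P3 6.
At 33 seats: P5 3, P2 2, P8 15, P6 7, P3 6.
No department's allocation decreased.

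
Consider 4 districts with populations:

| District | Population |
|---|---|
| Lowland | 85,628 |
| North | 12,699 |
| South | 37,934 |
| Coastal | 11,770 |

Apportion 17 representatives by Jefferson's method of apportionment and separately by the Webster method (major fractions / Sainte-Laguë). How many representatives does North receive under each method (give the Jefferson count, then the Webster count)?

1 and 2

Jefferson: Lowland 11, North 1, South 4, Coastal 1.
Webster: Lowland 10, North 2, South 4, Coastal 1.
North gets 1 under Jefferson and 2 under Webster.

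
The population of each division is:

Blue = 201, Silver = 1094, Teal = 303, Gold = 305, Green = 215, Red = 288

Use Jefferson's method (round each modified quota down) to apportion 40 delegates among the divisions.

Blue=3, Silver=19, Teal=5, Gold=5, Green=3, Red=5

Standard divisor 2406/40 ≈ 60.15; standard quotas: Blue 3.342, Silver 18.188, Teal 5.037, Gold 5.071, Green 3.574, Red 4.788.
Rounding down gives 3, 18, 5, 5, 3, 4 = 38 seats, so the divisor must be adjusted.
With modified divisor 56: modified quotas Blue 3.589, Silver 19.536, Teal 5.411, Gold 5.446, Green 3.839, Red 5.143.
Rounding down: Blue 3, Silver 19, Teal 5, Gold 5, Green 3, Red 5 (total 40).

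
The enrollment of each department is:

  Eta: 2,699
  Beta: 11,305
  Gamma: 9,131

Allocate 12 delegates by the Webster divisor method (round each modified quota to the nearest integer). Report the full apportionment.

Eta: 1; Beta: 6; Gamma: 5

Standard divisor 23135/12 ≈ 1927.917; standard quotas: Eta 1.400, Beta 5.864, Gamma 4.736.
Rounding to the nearest integer gives Eta 1, Beta 6, Gamma 5 — total 12, matching the house size, so no adjustment is needed.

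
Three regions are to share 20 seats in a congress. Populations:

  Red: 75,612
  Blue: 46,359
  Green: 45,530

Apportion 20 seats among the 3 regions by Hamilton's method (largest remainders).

Red 9, Blue 6, Green 5

The standard divisor is 167501/20 ≈ 8375.05.
Standard quotas: Red 9.0282, Blue 5.5354, Green 5.4364.
Lower quotas: Red 9, Blue 5, Green 5 (sum 19, leaving 1 seat).
Remainders in descending order: Blue 0.5354, Green 0.4364, Red 0.0282.
The surplus seat goes to Blue.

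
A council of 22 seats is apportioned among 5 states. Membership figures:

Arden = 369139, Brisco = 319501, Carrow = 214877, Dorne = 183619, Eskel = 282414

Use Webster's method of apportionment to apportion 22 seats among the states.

Standard divisor 1369550/22 ≈ 62252.273; standard quotas: Arden 5.930, Brisco 5.132, Carrow 3.452, Dorne 2.950, Eskel 4.537.
Rounding to the nearest integer gives Arden 6, Brisco 5, Carrow 3, Dorne 3, Eskel 5 — total 22, matching the house size, so no adjustment is needed.

Arden=6; Brisco=5; Carrow=3; Dorne=3; Eskel=5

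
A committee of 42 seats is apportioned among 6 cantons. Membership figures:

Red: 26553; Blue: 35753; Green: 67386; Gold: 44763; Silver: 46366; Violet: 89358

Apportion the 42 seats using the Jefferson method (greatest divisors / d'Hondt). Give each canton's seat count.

Standard divisor 310179/42 ≈ 7385.214; standard quotas: Red 3.595, Blue 4.841, Green 9.124, Gold 6.061, Silver 6.278, Violet 12.100.
Rounding down gives 3, 4, 9, 6, 6, 12 = 40 seats, so the divisor must be adjusted.
With modified divisor 6800: modified quotas Red 3.905, Blue 5.258, Green 9.910, Gold 6.583, Silver 6.819, Violet 13.141.
Rounding down: Red 3, Blue 5, Green 9, Gold 6, Silver 6, Violet 13 (total 42).

Red=3, Blue=5, Green=9, Gold=6, Silver=6, Violet=13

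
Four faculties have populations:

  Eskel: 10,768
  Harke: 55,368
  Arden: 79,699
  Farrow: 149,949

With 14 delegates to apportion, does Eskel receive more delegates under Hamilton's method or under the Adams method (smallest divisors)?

Hamilton: Eskel 0, Harke 3, Arden 4, Farrow 7.
Adams: Eskel 1, Harke 3, Arden 4, Farrow 6.
Eskel gets 0 under Hamilton and 1 under Adams.

Adams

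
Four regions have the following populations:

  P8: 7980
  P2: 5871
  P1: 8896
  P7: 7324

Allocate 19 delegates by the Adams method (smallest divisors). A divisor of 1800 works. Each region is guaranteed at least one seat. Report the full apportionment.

With modified divisor 1800: modified quotas P8 4.433, P2 3.262, P1 4.942, P7 4.069.
Rounding up: P8 5, P2 4, P1 5, P7 5 (total 19).

P8: 5, P2: 4, P1: 5, P7: 5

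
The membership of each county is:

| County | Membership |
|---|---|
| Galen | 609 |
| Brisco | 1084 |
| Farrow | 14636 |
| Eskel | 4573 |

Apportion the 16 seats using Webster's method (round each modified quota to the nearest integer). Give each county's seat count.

Standard divisor 20902/16 ≈ 1306.375; standard quotas: Galen 0.466, Brisco 0.830, Farrow 11.204, Eskel 3.501.
Rounding to the nearest integer gives Galen 0, Brisco 1, Farrow 11, Eskel 4 — total 16, matching the house size, so no adjustment is needed.

Galen=0, Brisco=1, Farrow=11, Eskel=4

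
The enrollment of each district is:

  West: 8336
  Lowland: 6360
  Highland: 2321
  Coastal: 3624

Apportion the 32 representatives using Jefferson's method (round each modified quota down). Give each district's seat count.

Standard divisor 20641/32 ≈ 645.031; standard quotas: West 12.923, Lowland 9.860, Highland 3.598, Coastal 5.618.
Rounding down gives 12, 9, 3, 5 = 29 seats, so the divisor must be adjusted.
With modified divisor 600: modified quotas West 13.893, Lowland 10.600, Highland 3.868, Coastal 6.040.
Rounding down: West 13, Lowland 10, Highland 3, Coastal 6 (total 32).

West 13, Lowland 10, Highland 3, Coastal 6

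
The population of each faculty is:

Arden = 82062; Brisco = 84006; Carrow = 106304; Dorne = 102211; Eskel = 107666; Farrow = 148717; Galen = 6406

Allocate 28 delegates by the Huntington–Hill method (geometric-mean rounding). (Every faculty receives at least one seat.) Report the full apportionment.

Arden 3, Brisco 4, Carrow 5, Dorne 4, Eskel 5, Farrow 6, Galen 1

With divisor 23730: modified quotas Arden 3.458, Brisco 3.540, Carrow 4.480, Dorne 4.307, Eskel 4.537, Farrow 6.267, Galen 0.270.
Geometric-mean thresholds: Arden √(3·4)=3.464, Brisco √(3·4)=3.464, Carrow √(4·5)=4.472, Dorne √(4·5)=4.472, Eskel √(4·5)=4.472, Farrow √(6·7)=6.481, Galen (min 1).
Each quota rounded against its threshold gives Arden 3, Brisco 4, Carrow 5, Dorne 4, Eskel 5, Farrow 6, Galen 1 (total 28).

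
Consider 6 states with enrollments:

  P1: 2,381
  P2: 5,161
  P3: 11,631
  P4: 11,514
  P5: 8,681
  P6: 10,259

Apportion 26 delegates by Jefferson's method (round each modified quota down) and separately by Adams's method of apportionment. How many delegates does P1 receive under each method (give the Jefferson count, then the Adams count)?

1 and 2

Jefferson: P1 1, P2 3, P3 6, P4 6, P5 5, P6 5.
Adams: P1 2, P2 3, P3 6, P4 6, P5 4, P6 5.
P1 gets 1 under Jefferson and 2 under Adams.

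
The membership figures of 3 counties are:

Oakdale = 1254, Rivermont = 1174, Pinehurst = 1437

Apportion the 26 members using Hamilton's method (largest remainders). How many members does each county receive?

Oakdale 8, Rivermont 8, Pinehurst 10

Standard divisor: 3865 ÷ 26 ≈ 148.654.
Standard quotas: Oakdale 8.436, Rivermont 7.898, Pinehurst 9.667.
Lower quotas: Oakdale 8, Rivermont 7, Pinehurst 9 (sum 24, leaving 2 seats).
Remainders in descending order: Rivermont 0.898, Pinehurst 0.667, Oakdale 0.436.
The surplus seats go to Rivermont, Pinehurst.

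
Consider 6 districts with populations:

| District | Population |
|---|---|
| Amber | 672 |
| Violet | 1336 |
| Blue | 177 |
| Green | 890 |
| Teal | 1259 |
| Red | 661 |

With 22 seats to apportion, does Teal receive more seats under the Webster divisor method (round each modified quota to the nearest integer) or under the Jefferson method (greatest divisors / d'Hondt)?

Webster: Amber 3, Violet 6, Blue 1, Green 4, Teal 5, Red 3.
Jefferson: Amber 3, Violet 6, Blue 0, Green 4, Teal 6, Red 3.
Teal gets 5 under Webster and 6 under Jefferson.

Jefferson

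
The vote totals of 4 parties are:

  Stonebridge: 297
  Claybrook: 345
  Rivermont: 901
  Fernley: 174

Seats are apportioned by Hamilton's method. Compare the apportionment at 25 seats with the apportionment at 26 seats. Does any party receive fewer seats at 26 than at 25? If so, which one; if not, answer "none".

At 25 seats: Stonebridge 4, Claybrook 5, Rivermont 13, Fernley 3.
At 26 seats: Stonebridge 4, Claybrook 5, Rivermont 14, Fernley 3.
No party's allocation decreased.

none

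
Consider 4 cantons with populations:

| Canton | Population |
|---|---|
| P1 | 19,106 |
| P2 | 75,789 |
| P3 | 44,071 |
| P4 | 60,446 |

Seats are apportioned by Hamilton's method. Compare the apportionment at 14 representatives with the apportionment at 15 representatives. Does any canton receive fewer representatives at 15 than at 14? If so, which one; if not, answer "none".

P1

At 14 seats: P1 2, P2 5, P3 3, P4 4.
At 15 seats: P1 1, P2 6, P3 3, P4 5.
P1 drops from 2 to 1.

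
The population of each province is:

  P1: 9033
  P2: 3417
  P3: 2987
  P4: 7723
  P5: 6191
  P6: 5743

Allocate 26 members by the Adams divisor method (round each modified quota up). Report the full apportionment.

Standard divisor 35094/26 ≈ 1349.769; standard quotas: P1 6.692, P2 2.532, P3 2.213, P4 5.722, P5 4.587, P6 4.255.
Rounding up gives 7, 3, 3, 6, 5, 5 = 29 seats, so the divisor must be adjusted.
With modified divisor 1530: modified quotas P1 5.904, P2 2.233, P3 1.952, P4 5.048, P5 4.046, P6 3.754.
Rounding up: P1 6, P2 3, P3 2, P4 6, P5 5, P6 4 (total 26).

P1=6, P2=3, P3=2, P4=6, P5=5, P6=4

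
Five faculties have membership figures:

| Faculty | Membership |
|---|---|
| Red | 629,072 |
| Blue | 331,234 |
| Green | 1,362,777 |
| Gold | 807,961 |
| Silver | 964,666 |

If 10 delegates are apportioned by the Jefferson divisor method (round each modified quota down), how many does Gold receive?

2

Standard divisor 4095710/10 ≈ 409571; standard quotas: Red 1.536, Blue 0.809, Green 3.327, Gold 1.973, Silver 2.355.
Rounding down gives 1, 0, 3, 1, 2 = 7 seats, so the divisor must be adjusted.
With modified divisor 324459: modified quotas Red 1.939, Blue 1.021, Green 4.200, Gold 2.490, Silver 2.973.
Rounding down: Red 1, Blue 1, Green 4, Gold 2, Silver 2 (total 10).
Gold receives 2.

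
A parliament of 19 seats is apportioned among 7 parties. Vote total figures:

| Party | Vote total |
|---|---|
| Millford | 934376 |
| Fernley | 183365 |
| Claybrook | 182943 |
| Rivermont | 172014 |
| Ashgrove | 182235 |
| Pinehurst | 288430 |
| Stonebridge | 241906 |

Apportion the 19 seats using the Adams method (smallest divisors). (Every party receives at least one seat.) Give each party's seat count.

Millford 7, Fernley 2, Claybrook 2, Rivermont 2, Ashgrove 2, Pinehurst 2, Stonebridge 2

Standard divisor 2185269/19 ≈ 115014.158; standard quotas: Millford 8.124, Fernley 1.594, Claybrook 1.591, Rivermont 1.496, Ashgrove 1.584, Pinehurst 2.508, Stonebridge 2.103.
Rounding up gives 9, 2, 2, 2, 2, 3, 3 = 23 seats, so the divisor must be adjusted.
With modified divisor 150000: modified quotas Millford 6.229, Fernley 1.222, Claybrook 1.220, Rivermont 1.147, Ashgrove 1.215, Pinehurst 1.923, Stonebridge 1.613.
Rounding up: Millford 7, Fernley 2, Claybrook 2, Rivermont 2, Ashgrove 2, Pinehurst 2, Stonebridge 2 (total 19).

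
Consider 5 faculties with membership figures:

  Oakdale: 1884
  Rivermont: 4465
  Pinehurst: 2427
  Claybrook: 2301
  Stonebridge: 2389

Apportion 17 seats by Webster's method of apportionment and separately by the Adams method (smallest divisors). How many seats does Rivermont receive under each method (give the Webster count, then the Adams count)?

Webster: Oakdale 2, Rivermont 6, Pinehurst 3, Claybrook 3, Stonebridge 3.
Adams: Oakdale 3, Rivermont 5, Pinehurst 3, Claybrook 3, Stonebridge 3.
Rivermont gets 6 under Webster and 5 under Adams.

6 and 5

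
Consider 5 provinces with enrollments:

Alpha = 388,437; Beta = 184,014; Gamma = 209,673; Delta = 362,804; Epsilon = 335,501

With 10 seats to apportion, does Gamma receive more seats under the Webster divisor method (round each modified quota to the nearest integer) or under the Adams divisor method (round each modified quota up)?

Adams

Webster: Alpha 3, Beta 1, Gamma 1, Delta 3, Epsilon 2.
Adams: Alpha 3, Beta 1, Gamma 2, Delta 2, Epsilon 2.
Gamma gets 1 under Webster and 2 under Adams.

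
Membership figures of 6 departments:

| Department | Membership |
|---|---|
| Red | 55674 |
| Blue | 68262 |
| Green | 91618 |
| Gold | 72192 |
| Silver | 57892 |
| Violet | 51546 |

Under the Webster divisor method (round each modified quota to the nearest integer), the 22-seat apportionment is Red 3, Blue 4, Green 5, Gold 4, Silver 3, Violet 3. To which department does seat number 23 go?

Green

Priority for the next seat is population ÷ (current seats + 0.5).
Priorities: Red 15906.857, Blue 15169.333, Green 16657.818, Gold 16042.667, Silver 16540.571, Violet 14727.429.
Highest priority: Green.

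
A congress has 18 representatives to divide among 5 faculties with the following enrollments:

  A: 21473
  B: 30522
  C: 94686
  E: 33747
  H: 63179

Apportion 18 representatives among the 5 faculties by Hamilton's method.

Standard divisor: 243607 ÷ 18 ≈ 13533.722.
Standard quotas: A 1.5866, B 2.2553, C 6.9963, E 2.4935, H 4.6683.
Lower quotas: A 1, B 2, C 6, E 2, H 4 (sum 15, leaving 3 seats).
Remainders in descending order: C 0.9963, H 0.6683, A 0.5866, E 0.4935, B 0.2553.
Largest remainders: C, H, A receive the extra seats.

A 2, B 2, C 7, E 2, H 5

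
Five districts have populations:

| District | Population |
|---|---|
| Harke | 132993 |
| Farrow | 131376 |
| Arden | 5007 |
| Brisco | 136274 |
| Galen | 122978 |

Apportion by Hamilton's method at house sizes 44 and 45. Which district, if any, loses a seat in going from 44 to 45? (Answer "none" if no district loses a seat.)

At 44 seats: Harke 11, Farrow 11, Arden 1, Brisco 11, Galen 10.
At 45 seats: Harke 11, Farrow 11, Arden 0, Brisco 12, Galen 11.
Arden drops from 1 to 0.

Arden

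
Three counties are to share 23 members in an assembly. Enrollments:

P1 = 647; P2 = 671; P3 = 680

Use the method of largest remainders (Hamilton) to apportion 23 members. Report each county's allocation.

P1: 7, P2: 8, P3: 8

Standard divisor: 1998 ÷ 23 ≈ 86.87.
Standard quotas: P1 7.448, P2 7.724, P3 7.828.
Lower quotas: P1 7, P2 7, P3 7 (sum 21, leaving 2 seats).
Remainders in descending order: P3 0.828, P2 0.724, P1 0.448.
The surplus seats go to P3, P2.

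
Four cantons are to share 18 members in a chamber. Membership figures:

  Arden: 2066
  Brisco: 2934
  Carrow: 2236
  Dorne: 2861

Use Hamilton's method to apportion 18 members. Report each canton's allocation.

Arden: 4; Brisco: 5; Carrow: 4; Dorne: 5

The standard divisor is 10097/18 ≈ 560.944.
Standard quotas: Arden 3.683, Brisco 5.230, Carrow 3.986, Dorne 5.100.
Lower quotas: Arden 3, Brisco 5, Carrow 3, Dorne 5 (sum 16, leaving 2 seats).
Remainders in descending order: Carrow 0.986, Arden 0.683, Brisco 0.230, Dorne 0.100.
The surplus seats go to Carrow, Arden.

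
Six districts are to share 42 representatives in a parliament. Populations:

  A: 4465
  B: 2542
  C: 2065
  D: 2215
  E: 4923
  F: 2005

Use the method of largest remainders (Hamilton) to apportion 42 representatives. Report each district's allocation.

Standard divisor: 18215 ÷ 42 ≈ 433.69.
Standard quotas: A 10.295, B 5.861, C 4.761, D 5.107, E 11.351, F 4.623.
Lower quotas: A 10, B 5, C 4, D 5, E 11, F 4 (sum 39, leaving 3 seats).
Remainders in descending order: B 0.861, C 0.761, F 0.623, E 0.351, A 0.295, D 0.107.
The surplus seats go to B, C, F.

A: 10; B: 6; C: 5; D: 5; E: 11; F: 5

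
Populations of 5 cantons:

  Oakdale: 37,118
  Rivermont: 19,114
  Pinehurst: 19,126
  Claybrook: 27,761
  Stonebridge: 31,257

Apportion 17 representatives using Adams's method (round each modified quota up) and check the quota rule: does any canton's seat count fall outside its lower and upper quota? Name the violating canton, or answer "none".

Standard quotas: Oakdale 4.696, Rivermont 2.418, Pinehurst 2.420, Claybrook 3.512, Stonebridge 3.954.
Adams allocation: Oakdale 4, Rivermont 3, Pinehurst 3, Claybrook 3, Stonebridge 4.
Every allocation lies between the lower and upper quota.

none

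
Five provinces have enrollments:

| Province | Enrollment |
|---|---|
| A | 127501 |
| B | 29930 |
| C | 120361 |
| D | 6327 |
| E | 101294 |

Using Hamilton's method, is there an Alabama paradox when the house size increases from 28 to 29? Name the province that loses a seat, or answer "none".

D

At 28 seats: A 9, B 2, C 9, D 1, E 7.
At 29 seats: A 10, B 2, C 9, D 0, E 8.
D drops from 1 to 0.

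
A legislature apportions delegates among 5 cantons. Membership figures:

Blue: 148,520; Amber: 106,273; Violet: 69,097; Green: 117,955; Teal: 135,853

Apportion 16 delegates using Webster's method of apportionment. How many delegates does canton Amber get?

Standard divisor 577698/16 ≈ 36106.125; standard quotas: Blue 4.113, Amber 2.943, Violet 1.914, Green 3.267, Teal 3.763.
Rounding to the nearest integer gives Blue 4, Amber 3, Violet 2, Green 3, Teal 4 — total 16, matching the house size, so no adjustment is needed.
Amber receives 3.

3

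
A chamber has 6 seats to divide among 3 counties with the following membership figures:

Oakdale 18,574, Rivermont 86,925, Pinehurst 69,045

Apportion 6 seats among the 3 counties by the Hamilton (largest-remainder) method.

Oakdale 1; Rivermont 3; Pinehurst 2

Total 174544; standard divisor 174544/6 ≈ 29090.667.
Standard quotas: Oakdale 0.6385, Rivermont 2.9881, Pinehurst 2.3734.
Lower quotas: Oakdale 0, Rivermont 2, Pinehurst 2 (sum 4, leaving 2 seats).
Remainders in descending order: Rivermont 0.9881, Oakdale 0.6385, Pinehurst 0.3734.
The surplus seats go to Rivermont, Oakdale.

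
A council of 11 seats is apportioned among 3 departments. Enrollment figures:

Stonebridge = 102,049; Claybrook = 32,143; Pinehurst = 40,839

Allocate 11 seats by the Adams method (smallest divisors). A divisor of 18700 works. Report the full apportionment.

With modified divisor 18700: modified quotas Stonebridge 5.457, Claybrook 1.719, Pinehurst 2.184.
Rounding up: Stonebridge 6, Claybrook 2, Pinehurst 3 (total 11).

Stonebridge=6; Claybrook=2; Pinehurst=3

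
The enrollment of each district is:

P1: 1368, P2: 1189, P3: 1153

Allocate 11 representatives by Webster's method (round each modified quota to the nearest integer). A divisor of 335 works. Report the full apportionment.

With modified divisor 335: modified quotas P1 4.084, P2 3.549, P3 3.442.
Rounding to the nearest integer: P1 4, P2 4, P3 3 (total 11).

P1: 4; P2: 4; P3: 3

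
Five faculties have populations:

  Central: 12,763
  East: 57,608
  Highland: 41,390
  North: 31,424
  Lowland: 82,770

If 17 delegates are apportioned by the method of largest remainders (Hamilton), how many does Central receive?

1

Standard divisor: 225955 ÷ 17 ≈ 13291.471.
Standard quotas: Central 0.9602, East 4.3342, Highland 3.1140, North 2.3642, Lowland 6.2273.
Lower quotas: Central 0, East 4, Highland 3, North 2, Lowland 6 (sum 15, leaving 2 seats).
Remainders in descending order: Central 0.9602, North 0.3642, East 0.3342, Lowland 0.2273, Highland 0.1140.
Largest remainders: Central, North receive the extra seats.
Central receives 1.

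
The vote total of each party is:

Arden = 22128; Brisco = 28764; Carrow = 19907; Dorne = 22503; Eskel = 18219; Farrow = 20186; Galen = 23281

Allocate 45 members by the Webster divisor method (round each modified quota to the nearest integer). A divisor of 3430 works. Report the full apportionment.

With modified divisor 3430: modified quotas Arden 6.451, Brisco 8.386, Carrow 5.804, Dorne 6.561, Eskel 5.312, Farrow 5.885, Galen 6.787.
Rounding to the nearest integer: Arden 6, Brisco 8, Carrow 6, Dorne 7, Eskel 5, Farrow 6, Galen 7 (total 45).

Arden 6, Brisco 8, Carrow 6, Dorne 7, Eskel 5, Farrow 6, Galen 7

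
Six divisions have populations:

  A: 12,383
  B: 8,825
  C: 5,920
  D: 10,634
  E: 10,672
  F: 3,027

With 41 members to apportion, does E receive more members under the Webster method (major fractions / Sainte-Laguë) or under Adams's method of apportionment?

Webster

Webster: A 10, B 7, C 5, D 8, E 9, F 2.
Adams: A 10, B 7, C 5, D 8, E 8, F 3.
E gets 9 under Webster and 8 under Adams.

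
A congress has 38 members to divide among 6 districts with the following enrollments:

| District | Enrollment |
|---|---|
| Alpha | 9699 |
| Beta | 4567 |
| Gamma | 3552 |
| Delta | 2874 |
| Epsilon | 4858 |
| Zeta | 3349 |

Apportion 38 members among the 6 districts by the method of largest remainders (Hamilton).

Alpha 13; Beta 6; Gamma 5; Delta 4; Epsilon 6; Zeta 4

The standard divisor is 28899/38 ≈ 760.5.
Standard quotas: Alpha 12.7535, Beta 6.0053, Gamma 4.6706, Delta 3.7791, Epsilon 6.3879, Zeta 4.4037.
Lower quotas: Alpha 12, Beta 6, Gamma 4, Delta 3, Epsilon 6, Zeta 4 (sum 35, leaving 3 seats).
Remainders in descending order: Delta 0.7791, Alpha 0.7535, Gamma 0.6706, Zeta 0.4037, Epsilon 0.3879, Beta 0.0053.
The surplus seats go to Delta, Alpha, Gamma.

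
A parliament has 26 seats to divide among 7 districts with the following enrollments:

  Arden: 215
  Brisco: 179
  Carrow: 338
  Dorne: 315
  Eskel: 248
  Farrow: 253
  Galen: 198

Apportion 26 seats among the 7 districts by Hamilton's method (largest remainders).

Arden 3; Brisco 2; Carrow 5; Dorne 5; Eskel 4; Farrow 4; Galen 3

Standard divisor: 1746 ÷ 26 ≈ 67.154.
Standard quotas: Arden 3.202, Brisco 2.666, Carrow 5.033, Dorne 4.691, Eskel 3.693, Farrow 3.767, Galen 2.948.
Lower quotas: Arden 3, Brisco 2, Carrow 5, Dorne 4, Eskel 3, Farrow 3, Galen 2 (sum 22, leaving 4 seats).
Remainders in descending order: Galen 0.948, Farrow 0.767, Eskel 0.693, Dorne 0.691, Brisco 0.666, Arden 0.202, Carrow 0.033.
The surplus seats go to Galen, Farrow, Eskel, Dorne.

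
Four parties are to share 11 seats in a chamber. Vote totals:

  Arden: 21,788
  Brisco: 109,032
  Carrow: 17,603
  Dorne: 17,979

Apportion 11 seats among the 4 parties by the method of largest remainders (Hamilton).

Standard divisor: 166402 ÷ 11 ≈ 15127.455.
Standard quotas: Arden 1.4403, Brisco 7.2076, Carrow 1.1636, Dorne 1.1885.
Lower quotas: Arden 1, Brisco 7, Carrow 1, Dorne 1 (sum 10, leaving 1 seat).
Remainders in descending order: Arden 0.4403, Brisco 0.2076, Dorne 0.1885, Carrow 0.1636.
Largest remainder: Arden receives the extra seat.

Arden=2, Brisco=7, Carrow=1, Dorne=1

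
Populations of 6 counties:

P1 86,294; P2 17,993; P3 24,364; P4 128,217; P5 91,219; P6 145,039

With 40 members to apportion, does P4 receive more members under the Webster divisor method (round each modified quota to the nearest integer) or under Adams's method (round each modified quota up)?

Webster

Webster: P1 7, P2 1, P3 2, P4 11, P5 7, P6 12.
Adams: P1 7, P2 2, P3 2, P4 10, P5 7, P6 12.
P4 gets 11 under Webster and 10 under Adams.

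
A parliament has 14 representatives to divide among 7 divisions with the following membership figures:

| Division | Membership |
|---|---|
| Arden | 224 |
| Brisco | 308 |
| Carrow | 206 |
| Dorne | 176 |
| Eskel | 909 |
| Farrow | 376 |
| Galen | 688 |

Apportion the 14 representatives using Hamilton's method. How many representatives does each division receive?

Arden 1, Brisco 2, Carrow 1, Dorne 1, Eskel 4, Farrow 2, Galen 3

The standard divisor is 2887/14 ≈ 206.214.
Standard quotas: Arden 1.086, Brisco 1.494, Carrow 0.999, Dorne 0.853, Eskel 4.408, Farrow 1.823, Galen 3.336.
Lower quotas: Arden 1, Brisco 1, Carrow 0, Dorne 0, Eskel 4, Farrow 1, Galen 3 (sum 10, leaving 4 seats).
Remainders in descending order: Carrow 0.999, Dorne 0.853, Farrow 0.823, Brisco 0.494, Eskel 0.408, Galen 0.336, Arden 0.086.
The surplus seats go to Carrow, Dorne, Farrow, Brisco.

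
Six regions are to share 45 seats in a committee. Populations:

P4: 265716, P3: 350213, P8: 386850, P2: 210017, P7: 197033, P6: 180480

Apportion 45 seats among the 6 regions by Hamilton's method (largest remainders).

Total 1590309; standard divisor 1590309/45 ≈ 35340.2.
Standard quotas: P4 7.5188, P3 9.9098, P8 10.9465, P2 5.9427, P7 5.5753, P6 5.1069.
Lower quotas: P4 7, P3 9, P8 10, P2 5, P7 5, P6 5 (sum 41, leaving 4 seats).
Remainders in descending order: P8 0.9465, P2 0.9427, P3 0.9098, P7 0.5753, P4 0.5188, P6 0.1069.
The surplus seats go to P8, P2, P3, P7.

P4 7, P3 10, P8 11, P2 6, P7 6, P6 5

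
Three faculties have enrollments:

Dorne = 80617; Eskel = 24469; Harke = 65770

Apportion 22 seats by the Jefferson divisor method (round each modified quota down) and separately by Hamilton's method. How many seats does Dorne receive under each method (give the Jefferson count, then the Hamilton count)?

11 and 10

Jefferson: Dorne 11, Eskel 3, Harke 8.
Hamilton: Dorne 10, Eskel 3, Harke 9.
Dorne gets 11 under Jefferson and 10 under Hamilton.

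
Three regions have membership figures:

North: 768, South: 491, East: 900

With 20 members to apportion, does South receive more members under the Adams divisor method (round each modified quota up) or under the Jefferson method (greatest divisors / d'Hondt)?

Adams

Adams: North 7, South 5, East 8.
Jefferson: North 7, South 4, East 9.
South gets 5 under Adams and 4 under Jefferson.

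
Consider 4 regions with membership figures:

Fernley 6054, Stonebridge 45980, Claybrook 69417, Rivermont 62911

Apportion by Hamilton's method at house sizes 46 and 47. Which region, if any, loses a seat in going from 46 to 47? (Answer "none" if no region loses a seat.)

At 46 seats: Fernley 2, Stonebridge 11, Claybrook 17, Rivermont 16.
At 47 seats: Fernley 1, Stonebridge 12, Claybrook 18, Rivermont 16.
Fernley drops from 2 to 1.

Fernley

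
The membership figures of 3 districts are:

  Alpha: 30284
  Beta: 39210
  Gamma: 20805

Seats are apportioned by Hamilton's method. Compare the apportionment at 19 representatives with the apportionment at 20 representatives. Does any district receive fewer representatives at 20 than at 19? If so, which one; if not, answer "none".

At 19 seats: Alpha 6, Beta 8, Gamma 5.
At 20 seats: Alpha 7, Beta 9, Gamma 4.
Gamma drops from 5 to 4.

Gamma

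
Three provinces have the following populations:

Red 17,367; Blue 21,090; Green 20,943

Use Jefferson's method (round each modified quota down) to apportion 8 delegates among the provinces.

Standard divisor 59400/8 ≈ 7425; standard quotas: Red 2.339, Blue 2.840, Green 2.821.
Rounding down gives 2, 2, 2 = 6 seats, so the divisor must be adjusted.
With modified divisor 6400: modified quotas Red 2.714, Blue 3.295, Green 3.272.
Rounding down: Red 2, Blue 3, Green 3 (total 8).

Red 2, Blue 3, Green 3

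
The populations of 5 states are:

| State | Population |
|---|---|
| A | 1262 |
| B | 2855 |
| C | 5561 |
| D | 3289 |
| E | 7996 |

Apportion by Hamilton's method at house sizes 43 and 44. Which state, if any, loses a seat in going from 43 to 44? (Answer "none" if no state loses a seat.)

A

At 43 seats: A 3, B 6, C 11, D 7, E 16.
At 44 seats: A 2, B 6, C 12, D 7, E 17.
A drops from 3 to 2.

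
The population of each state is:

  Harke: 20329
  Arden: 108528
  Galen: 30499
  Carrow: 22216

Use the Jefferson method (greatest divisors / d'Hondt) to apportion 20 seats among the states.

Standard divisor 181572/20 ≈ 9078.6; standard quotas: Harke 2.239, Arden 11.954, Galen 3.359, Carrow 2.447.
Rounding down gives 2, 11, 3, 2 = 18 seats, so the divisor must be adjusted.
With modified divisor 8100: modified quotas Harke 2.510, Arden 13.399, Galen 3.765, Carrow 2.743.
Rounding down: Harke 2, Arden 13, Galen 3, Carrow 2 (total 20).

Harke=2; Arden=13; Galen=3; Carrow=2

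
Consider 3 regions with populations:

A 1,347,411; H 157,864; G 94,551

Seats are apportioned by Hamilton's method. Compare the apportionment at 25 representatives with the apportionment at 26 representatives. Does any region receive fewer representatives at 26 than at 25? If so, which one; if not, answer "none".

At 25 seats: A 21, H 2, G 2.
At 26 seats: A 22, H 3, G 1.
G drops from 2 to 1.

G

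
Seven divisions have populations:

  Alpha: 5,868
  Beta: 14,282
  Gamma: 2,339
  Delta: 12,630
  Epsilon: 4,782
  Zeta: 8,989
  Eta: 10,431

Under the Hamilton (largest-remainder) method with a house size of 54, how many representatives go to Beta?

The standard divisor is 59321/54 ≈ 1098.537.
Standard quotas: Alpha 5.3416, Beta 13.0009, Gamma 2.1292, Delta 11.4971, Epsilon 4.3531, Zeta 8.1827, Eta 9.4954.
Lower quotas: Alpha 5, Beta 13, Gamma 2, Delta 11, Epsilon 4, Zeta 8, Eta 9 (sum 52, leaving 2 seats).
Remainders in descending order: Delta 0.4971, Eta 0.4954, Epsilon 0.3531, Alpha 0.3416, Zeta 0.1827, Gamma 0.1292, Beta 0.0009.
Largest remainders: Delta, Eta receive the extra seats.
Beta receives 13.

13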